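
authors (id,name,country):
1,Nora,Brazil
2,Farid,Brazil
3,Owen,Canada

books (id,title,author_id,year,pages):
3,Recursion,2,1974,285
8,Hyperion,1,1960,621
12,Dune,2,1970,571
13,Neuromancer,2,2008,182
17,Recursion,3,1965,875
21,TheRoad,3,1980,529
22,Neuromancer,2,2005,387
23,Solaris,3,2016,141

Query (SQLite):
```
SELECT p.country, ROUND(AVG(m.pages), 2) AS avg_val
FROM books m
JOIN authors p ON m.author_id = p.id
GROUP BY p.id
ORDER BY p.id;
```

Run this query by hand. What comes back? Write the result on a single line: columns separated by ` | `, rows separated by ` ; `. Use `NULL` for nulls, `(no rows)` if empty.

Join each books row to its authors via author_id.
Group joined rows by authors.id; compute ROUND(AVG(m.pages), 2) per group.
  1: ids {8} → ROUND(AVG(m.pages), 2)=621
  2: ids {3, 12, 13, 22} → ROUND(AVG(m.pages), 2)=356.25
  3: ids {17, 21, 23} → ROUND(AVG(m.pages), 2)=515

Brazil | 621 ; Brazil | 356.25 ; Canada | 515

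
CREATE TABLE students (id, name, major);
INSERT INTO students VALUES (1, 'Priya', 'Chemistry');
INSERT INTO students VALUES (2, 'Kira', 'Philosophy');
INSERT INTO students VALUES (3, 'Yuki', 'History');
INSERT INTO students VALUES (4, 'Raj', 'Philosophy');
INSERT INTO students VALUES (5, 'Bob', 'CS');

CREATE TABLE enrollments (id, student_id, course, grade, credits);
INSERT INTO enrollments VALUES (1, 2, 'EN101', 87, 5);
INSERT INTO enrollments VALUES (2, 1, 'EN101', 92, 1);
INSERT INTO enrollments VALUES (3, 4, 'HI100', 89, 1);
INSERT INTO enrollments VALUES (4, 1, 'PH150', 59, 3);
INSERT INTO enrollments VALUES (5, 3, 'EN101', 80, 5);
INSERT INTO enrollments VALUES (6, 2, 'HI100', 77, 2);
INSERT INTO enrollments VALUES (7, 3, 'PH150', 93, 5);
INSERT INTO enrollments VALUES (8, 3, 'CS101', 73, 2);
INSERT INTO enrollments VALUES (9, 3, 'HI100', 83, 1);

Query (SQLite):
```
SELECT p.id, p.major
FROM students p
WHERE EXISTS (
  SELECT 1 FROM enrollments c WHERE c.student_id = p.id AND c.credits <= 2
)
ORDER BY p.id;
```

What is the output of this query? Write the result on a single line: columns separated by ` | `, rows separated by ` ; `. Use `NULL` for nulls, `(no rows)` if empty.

For each students row, check whether any enrollments with matching student_id has credits <= 2.
Keep rows where that is true.

1 | Chemistry ; 2 | Philosophy ; 3 | History ; 4 | Philosophy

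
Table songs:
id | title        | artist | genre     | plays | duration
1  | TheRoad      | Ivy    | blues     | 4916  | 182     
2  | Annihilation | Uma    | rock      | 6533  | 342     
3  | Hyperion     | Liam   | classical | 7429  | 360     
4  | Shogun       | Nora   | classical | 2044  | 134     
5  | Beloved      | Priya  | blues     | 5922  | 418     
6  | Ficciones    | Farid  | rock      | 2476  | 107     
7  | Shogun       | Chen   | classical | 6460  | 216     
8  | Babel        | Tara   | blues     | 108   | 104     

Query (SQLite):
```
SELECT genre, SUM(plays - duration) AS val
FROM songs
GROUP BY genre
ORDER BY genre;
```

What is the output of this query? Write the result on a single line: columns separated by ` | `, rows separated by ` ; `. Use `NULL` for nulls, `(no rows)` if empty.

blues | 10242 ; classical | 15223 ; rock | 8560

For each row compute plays - duration.
Group by genre; take SUM of the expression per group.
  blues: ids {1, 5, 8} → SUM(plays - duration)=10242
  classical: ids {3, 4, 7} → SUM(plays - duration)=15223
  rock: ids {2, 6} → SUM(plays - duration)=8560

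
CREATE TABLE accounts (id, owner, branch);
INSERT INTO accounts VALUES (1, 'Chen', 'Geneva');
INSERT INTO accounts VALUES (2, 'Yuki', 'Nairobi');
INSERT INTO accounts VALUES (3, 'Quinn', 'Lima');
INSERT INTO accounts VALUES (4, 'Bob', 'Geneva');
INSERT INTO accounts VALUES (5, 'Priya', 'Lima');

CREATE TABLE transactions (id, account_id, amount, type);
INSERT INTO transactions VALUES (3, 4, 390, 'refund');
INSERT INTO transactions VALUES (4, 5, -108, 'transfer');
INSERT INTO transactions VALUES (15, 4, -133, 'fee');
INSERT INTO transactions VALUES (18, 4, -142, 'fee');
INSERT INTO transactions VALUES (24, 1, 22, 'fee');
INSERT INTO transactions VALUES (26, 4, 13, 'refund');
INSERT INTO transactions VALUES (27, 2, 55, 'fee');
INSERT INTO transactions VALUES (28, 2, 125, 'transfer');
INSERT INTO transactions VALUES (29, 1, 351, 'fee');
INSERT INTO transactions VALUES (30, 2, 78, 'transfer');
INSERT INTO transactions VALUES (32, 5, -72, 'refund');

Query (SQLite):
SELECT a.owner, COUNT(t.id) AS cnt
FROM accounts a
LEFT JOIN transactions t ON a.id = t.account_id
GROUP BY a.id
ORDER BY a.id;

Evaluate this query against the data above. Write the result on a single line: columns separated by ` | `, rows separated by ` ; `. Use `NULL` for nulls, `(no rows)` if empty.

LEFT JOIN keeps every accounts row; unmatched ones get NULL for transactions columns.
Group by accounts.id and compute COUNT(t.id). COUNT(col) of an all-NULL group is 0.
  1: ids {24, 29} → COUNT(t.id)=2
  2: ids {27, 28, 30} → COUNT(t.id)=3
  3: ids {—} → COUNT(t.id)=0
  4: ids {3, 15, 18, 26} → COUNT(t.id)=4
  5: ids {4, 32} → COUNT(t.id)=2

Chen | 2 ; Yuki | 3 ; Quinn | 0 ; Bob | 4 ; Priya | 2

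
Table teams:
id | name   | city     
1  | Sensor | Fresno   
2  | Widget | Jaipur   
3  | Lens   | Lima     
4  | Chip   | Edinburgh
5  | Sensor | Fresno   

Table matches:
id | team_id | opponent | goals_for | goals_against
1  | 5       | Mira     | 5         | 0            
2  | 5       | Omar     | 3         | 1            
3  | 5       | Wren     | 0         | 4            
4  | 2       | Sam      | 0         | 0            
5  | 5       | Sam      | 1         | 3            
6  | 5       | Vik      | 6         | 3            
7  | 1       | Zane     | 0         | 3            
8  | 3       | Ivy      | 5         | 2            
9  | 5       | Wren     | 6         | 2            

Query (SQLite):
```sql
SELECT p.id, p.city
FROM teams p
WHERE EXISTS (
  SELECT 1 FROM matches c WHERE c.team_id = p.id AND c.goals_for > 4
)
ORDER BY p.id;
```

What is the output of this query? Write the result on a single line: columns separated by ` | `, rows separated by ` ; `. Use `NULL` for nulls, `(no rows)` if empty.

3 | Lima ; 5 | Fresno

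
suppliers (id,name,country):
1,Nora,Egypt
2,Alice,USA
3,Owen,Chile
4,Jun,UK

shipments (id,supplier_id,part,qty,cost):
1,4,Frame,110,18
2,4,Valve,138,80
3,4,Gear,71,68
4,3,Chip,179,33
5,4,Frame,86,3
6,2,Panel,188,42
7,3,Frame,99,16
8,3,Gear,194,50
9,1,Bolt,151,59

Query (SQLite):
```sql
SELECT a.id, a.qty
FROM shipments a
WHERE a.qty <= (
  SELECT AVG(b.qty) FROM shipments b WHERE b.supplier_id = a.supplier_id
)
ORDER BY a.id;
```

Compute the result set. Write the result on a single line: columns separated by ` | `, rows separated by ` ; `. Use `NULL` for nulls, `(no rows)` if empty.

For each shipments row a, compute AVG(qty) over rows sharing a.supplier_id.
Keep row a if a.qty <= that per-group AVG.
  supplier_id=1: AVG(qty) = 151.0
  supplier_id=2: AVG(qty) = 188.0
  supplier_id=3: AVG(qty) = 157.333333
  supplier_id=4: AVG(qty) = 101.25

3 | 71 ; 5 | 86 ; 6 | 188 ; 7 | 99 ; 9 | 151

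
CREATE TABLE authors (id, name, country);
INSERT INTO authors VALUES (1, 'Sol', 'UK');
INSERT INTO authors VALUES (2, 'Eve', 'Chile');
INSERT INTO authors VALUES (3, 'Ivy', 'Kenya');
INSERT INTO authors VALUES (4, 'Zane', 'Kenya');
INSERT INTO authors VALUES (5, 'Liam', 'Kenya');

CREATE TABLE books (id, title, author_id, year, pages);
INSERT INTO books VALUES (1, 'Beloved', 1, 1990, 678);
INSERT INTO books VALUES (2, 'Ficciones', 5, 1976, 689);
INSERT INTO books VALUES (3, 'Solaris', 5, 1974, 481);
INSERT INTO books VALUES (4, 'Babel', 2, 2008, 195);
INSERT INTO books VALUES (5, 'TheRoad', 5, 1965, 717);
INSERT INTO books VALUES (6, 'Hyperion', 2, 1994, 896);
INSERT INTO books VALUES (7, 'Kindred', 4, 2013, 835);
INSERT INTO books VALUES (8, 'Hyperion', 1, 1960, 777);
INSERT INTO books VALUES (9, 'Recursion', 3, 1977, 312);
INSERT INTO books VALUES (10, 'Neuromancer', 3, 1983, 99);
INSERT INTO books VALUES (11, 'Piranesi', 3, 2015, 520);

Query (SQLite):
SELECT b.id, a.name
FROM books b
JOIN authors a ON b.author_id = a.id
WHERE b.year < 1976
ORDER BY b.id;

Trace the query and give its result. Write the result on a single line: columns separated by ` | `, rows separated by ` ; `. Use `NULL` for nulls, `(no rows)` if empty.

Each books row matches the authors row where author_id = authors.id.
Then keep rows with b.year < 1976.

3 | Liam ; 5 | Liam ; 8 | Sol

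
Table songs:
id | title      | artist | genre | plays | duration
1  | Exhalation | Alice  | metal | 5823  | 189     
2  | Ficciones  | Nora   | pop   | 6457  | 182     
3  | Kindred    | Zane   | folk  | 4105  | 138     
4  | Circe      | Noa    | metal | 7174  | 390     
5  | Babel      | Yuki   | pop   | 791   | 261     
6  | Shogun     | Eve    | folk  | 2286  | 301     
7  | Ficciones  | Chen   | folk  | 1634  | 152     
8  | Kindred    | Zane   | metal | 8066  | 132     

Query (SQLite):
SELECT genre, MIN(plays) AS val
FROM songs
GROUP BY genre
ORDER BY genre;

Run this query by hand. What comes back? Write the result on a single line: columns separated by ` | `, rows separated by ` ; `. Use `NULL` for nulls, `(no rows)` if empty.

folk | 1634 ; metal | 5823 ; pop | 791

Partition songs by genre; compute MIN(plays) within each group.
  folk: ids {3, 6, 7} → MIN(plays)=1634
  metal: ids {1, 4, 8} → MIN(plays)=5823
  pop: ids {2, 5} → MIN(plays)=791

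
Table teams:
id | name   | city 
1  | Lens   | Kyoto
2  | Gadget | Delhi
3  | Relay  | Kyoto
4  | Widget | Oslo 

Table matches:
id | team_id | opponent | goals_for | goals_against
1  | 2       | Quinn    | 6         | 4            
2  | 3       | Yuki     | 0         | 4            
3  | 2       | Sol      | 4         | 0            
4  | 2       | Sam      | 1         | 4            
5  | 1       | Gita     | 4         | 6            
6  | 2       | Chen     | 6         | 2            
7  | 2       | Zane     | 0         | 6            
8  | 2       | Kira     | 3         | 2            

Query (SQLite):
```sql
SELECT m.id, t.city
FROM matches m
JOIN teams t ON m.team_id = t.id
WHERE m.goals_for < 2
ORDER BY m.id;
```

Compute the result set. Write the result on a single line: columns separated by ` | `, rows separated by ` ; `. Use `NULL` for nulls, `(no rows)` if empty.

2 | Kyoto ; 4 | Delhi ; 7 | Delhi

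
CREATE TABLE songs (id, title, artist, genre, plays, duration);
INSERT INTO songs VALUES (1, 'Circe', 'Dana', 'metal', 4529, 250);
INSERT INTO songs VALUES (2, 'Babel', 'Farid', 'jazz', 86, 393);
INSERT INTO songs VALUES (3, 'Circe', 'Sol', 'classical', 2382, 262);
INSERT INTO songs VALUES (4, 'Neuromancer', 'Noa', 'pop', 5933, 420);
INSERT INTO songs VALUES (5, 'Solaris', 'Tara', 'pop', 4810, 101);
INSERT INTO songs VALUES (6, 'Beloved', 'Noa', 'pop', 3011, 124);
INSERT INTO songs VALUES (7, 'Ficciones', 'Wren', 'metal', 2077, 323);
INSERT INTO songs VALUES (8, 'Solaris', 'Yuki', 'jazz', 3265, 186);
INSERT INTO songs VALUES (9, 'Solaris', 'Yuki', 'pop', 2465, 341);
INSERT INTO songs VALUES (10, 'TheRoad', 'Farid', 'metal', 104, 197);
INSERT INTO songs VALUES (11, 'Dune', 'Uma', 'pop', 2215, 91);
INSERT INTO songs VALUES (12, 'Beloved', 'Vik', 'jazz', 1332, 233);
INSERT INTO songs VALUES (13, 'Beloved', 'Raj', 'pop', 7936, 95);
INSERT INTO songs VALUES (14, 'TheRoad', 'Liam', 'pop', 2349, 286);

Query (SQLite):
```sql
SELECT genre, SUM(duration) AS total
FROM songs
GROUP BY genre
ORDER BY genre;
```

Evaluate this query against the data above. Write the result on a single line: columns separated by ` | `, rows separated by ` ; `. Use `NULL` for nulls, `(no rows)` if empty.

classical | 262 ; jazz | 812 ; metal | 770 ; pop | 1458

Partition songs by genre; compute SUM(duration) within each group.
  classical: ids {3} → SUM(duration)=262
  jazz: ids {2, 8, 12} → SUM(duration)=812
  metal: ids {1, 7, 10} → SUM(duration)=770
  pop: ids {4, 5, 6, 9, 11, 13, 14} → SUM(duration)=1458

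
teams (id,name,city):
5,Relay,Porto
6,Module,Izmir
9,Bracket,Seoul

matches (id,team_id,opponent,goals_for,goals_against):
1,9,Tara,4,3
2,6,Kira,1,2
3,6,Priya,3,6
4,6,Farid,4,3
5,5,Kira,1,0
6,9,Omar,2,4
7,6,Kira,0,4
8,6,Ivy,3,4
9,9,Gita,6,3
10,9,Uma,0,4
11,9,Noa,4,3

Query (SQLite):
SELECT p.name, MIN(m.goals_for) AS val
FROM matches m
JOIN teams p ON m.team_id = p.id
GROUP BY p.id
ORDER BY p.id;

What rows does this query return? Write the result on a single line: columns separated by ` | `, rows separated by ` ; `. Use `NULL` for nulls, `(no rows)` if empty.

Relay | 1 ; Module | 0 ; Bracket | 0

Join each matches row to its teams via team_id.
Group joined rows by teams.id; compute MIN(m.goals_for) per group.
  5: ids {5} → MIN(m.goals_for)=1
  6: ids {2, 3, 4, 7, 8} → MIN(m.goals_for)=0
  9: ids {1, 6, 9, 10, 11} → MIN(m.goals_for)=0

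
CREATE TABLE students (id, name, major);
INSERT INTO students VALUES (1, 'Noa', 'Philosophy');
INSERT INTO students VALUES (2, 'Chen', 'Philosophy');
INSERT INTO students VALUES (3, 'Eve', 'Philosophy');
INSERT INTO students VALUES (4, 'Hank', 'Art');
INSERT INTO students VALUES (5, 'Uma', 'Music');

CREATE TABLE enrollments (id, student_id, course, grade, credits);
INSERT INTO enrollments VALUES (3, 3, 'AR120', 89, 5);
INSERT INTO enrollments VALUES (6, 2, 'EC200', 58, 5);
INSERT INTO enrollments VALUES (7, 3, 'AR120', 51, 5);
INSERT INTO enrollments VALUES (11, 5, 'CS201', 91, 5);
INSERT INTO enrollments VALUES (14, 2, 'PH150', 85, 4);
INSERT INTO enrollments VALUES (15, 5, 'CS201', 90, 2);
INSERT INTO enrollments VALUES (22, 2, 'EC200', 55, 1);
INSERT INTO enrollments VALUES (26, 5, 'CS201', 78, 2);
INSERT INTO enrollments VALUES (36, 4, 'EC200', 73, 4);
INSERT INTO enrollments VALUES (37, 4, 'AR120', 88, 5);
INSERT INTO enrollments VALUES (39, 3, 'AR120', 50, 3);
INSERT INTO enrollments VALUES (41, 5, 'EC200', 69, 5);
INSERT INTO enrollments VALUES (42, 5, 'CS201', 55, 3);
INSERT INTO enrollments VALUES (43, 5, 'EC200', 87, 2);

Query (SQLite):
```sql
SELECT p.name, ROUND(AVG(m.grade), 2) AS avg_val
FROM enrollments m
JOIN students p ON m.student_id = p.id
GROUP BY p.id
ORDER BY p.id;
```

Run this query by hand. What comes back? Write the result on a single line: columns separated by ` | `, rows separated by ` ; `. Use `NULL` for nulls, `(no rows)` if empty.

Join each enrollments row to its students via student_id.
Group joined rows by students.id; compute ROUND(AVG(m.grade), 2) per group.
  2: ids {6, 14, 22} → ROUND(AVG(m.grade), 2)=66
  3: ids {3, 7, 39} → ROUND(AVG(m.grade), 2)=63.33
  4: ids {36, 37} → ROUND(AVG(m.grade), 2)=80.5
  5: ids {11, 15, 26, 41, 42, 43} → ROUND(AVG(m.grade), 2)=78.33

Chen | 66 ; Eve | 63.33 ; Hank | 80.5 ; Uma | 78.33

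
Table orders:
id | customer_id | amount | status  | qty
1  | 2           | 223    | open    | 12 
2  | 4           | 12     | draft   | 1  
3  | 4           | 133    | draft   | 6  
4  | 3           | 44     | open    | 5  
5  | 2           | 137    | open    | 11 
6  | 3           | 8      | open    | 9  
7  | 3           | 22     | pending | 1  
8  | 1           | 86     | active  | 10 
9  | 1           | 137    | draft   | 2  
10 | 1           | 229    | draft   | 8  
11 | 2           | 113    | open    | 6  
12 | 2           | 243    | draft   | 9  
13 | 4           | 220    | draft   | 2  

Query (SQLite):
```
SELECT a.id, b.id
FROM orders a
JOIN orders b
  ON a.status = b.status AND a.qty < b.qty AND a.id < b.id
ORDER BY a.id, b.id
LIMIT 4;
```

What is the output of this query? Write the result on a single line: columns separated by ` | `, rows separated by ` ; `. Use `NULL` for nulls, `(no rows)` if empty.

2 | 3 ; 2 | 9 ; 2 | 10 ; 2 | 12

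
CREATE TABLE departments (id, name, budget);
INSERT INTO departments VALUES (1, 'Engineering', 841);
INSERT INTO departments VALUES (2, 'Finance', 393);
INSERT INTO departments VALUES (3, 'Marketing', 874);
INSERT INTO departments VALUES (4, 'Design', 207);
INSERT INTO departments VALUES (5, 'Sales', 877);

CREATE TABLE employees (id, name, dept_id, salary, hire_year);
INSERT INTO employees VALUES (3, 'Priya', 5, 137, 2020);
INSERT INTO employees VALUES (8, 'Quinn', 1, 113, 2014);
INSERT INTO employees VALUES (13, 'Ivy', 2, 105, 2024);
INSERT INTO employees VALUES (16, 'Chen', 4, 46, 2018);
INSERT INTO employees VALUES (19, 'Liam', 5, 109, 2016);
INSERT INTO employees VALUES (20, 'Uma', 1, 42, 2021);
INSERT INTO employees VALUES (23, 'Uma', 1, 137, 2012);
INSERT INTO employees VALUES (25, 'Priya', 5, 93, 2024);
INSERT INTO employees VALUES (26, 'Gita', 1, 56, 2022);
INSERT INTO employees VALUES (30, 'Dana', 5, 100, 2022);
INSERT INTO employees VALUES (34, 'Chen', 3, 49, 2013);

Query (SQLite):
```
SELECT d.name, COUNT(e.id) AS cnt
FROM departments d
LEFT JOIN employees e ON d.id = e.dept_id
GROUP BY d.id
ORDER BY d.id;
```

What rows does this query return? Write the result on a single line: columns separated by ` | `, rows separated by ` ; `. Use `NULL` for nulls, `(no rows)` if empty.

Engineering | 4 ; Finance | 1 ; Marketing | 1 ; Design | 1 ; Sales | 4

LEFT JOIN keeps every departments row; unmatched ones get NULL for employees columns.
Group by departments.id and compute COUNT(e.id). COUNT(col) of an all-NULL group is 0.
  1: ids {8, 20, 23, 26} → COUNT(e.id)=4
  2: ids {13} → COUNT(e.id)=1
  3: ids {34} → COUNT(e.id)=1
  4: ids {16} → COUNT(e.id)=1
  5: ids {3, 19, 25, 30} → COUNT(e.id)=4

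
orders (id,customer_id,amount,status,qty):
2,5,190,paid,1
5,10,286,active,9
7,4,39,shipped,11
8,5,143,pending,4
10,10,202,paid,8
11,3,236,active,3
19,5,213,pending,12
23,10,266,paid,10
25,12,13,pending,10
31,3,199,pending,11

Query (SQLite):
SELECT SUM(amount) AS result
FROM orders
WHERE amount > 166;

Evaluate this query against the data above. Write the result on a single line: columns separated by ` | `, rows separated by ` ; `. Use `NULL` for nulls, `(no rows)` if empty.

1592

Rows where amount > 166 → amount values: [190, 286, 202, 236, 213, 266, 199].
SUM of non-NULL values = 1592.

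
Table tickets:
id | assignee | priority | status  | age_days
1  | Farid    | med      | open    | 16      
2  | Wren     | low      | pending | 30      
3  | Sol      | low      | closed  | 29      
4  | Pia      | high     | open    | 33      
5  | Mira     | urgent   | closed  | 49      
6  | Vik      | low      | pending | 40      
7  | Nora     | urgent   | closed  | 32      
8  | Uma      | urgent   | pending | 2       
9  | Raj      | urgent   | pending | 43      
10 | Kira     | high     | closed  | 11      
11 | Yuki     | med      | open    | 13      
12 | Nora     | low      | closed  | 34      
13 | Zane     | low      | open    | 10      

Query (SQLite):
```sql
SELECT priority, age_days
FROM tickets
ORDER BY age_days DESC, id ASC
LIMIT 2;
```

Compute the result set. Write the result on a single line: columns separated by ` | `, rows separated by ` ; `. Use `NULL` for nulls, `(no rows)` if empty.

urgent | 49 ; urgent | 43

Sort by age_days desc, tiebreak id asc: (49, id=5), (43, id=9), (40, id=6), (34, id=12), (33, id=4) …. Take first 2.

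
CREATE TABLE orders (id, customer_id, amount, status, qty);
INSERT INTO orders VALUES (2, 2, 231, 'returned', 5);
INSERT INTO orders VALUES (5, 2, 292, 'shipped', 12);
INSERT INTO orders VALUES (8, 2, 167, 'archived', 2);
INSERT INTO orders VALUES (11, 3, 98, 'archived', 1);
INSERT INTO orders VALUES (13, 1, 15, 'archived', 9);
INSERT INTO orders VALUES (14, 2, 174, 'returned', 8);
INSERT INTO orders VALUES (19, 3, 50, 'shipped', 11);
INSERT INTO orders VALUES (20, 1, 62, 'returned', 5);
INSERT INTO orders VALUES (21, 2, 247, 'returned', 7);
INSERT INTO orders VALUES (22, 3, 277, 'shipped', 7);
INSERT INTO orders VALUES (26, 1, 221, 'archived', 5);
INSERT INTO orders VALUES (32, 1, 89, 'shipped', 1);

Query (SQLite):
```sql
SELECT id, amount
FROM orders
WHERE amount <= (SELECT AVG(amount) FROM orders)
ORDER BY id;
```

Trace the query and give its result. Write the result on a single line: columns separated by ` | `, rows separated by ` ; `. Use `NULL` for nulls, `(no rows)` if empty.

Scalar subquery: AVG(amount) over all orders rows = 160.25.
Keep rows where amount <= that value.

11 | 98 ; 13 | 15 ; 19 | 50 ; 20 | 62 ; 32 | 89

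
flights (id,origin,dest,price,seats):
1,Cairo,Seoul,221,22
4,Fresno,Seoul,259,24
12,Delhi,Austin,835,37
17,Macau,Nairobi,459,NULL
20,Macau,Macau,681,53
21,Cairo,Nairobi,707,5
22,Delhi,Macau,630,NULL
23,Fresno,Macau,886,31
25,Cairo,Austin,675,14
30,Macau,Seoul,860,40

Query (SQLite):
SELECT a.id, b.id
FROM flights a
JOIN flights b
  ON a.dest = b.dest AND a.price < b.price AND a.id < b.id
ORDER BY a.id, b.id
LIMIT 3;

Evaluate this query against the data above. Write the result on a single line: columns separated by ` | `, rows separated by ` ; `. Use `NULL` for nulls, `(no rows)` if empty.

Pairs (a,b) with same dest, a.price < b.price, a.id < b.id.
dest groups: Austin:{12,25} Macau:{20,22,23} Nairobi:{17,21} Seoul:{1,4,30}
Ordered by (a.id, b.id); first 3.

1 | 4 ; 1 | 30 ; 4 | 30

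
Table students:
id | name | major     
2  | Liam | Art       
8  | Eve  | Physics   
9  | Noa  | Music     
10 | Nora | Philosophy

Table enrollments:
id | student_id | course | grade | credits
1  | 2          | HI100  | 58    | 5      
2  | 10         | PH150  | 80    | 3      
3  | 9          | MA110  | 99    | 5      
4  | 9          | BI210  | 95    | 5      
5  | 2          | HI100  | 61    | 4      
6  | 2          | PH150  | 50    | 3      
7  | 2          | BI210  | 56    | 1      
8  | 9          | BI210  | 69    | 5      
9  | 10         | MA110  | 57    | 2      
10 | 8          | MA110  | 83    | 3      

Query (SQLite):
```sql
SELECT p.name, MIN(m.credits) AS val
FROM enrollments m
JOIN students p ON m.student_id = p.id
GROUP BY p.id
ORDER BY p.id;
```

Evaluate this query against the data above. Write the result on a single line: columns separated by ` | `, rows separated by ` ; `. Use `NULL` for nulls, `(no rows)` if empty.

Join each enrollments row to its students via student_id.
Group joined rows by students.id; compute MIN(m.credits) per group.
  2: ids {1, 5, 6, 7} → MIN(m.credits)=1
  8: ids {10} → MIN(m.credits)=3
  9: ids {3, 4, 8} → MIN(m.credits)=5
  10: ids {2, 9} → MIN(m.credits)=2

Liam | 1 ; Eve | 3 ; Noa | 5 ; Nora | 2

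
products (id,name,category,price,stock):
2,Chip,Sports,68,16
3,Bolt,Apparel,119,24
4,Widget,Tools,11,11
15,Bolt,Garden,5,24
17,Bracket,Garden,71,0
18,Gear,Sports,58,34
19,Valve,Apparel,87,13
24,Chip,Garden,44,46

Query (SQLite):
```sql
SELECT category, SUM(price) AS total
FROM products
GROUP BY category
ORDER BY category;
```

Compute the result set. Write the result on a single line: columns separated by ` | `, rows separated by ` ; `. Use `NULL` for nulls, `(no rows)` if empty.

Apparel | 206 ; Garden | 120 ; Sports | 126 ; Tools | 11

Partition products by category; compute SUM(price) within each group.
  Apparel: ids {3, 19} → SUM(price)=206
  Garden: ids {15, 17, 24} → SUM(price)=120
  Sports: ids {2, 18} → SUM(price)=126
  Tools: ids {4} → SUM(price)=11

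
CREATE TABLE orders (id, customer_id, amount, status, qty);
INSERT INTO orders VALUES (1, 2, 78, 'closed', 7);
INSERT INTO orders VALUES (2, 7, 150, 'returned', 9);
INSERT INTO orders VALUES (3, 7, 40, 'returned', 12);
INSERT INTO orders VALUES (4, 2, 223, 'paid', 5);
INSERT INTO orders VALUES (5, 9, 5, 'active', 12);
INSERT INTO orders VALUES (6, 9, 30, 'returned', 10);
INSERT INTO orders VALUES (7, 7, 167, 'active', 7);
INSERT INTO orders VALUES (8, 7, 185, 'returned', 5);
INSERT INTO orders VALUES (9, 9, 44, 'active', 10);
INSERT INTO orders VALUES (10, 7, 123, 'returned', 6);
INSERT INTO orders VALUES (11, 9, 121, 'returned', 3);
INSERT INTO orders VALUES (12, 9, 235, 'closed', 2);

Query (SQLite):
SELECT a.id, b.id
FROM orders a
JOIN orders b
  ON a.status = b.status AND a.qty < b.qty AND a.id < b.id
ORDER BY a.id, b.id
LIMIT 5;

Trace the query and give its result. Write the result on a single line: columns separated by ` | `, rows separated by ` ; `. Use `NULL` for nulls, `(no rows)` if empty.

2 | 3 ; 2 | 6 ; 7 | 9 ; 8 | 10

Pairs (a,b) with same status, a.qty < b.qty, a.id < b.id.
status groups: active:{5,7,9} closed:{1,12} paid:{4} returned:{2,3,6,8,10,11}
Ordered by (a.id, b.id); first 5.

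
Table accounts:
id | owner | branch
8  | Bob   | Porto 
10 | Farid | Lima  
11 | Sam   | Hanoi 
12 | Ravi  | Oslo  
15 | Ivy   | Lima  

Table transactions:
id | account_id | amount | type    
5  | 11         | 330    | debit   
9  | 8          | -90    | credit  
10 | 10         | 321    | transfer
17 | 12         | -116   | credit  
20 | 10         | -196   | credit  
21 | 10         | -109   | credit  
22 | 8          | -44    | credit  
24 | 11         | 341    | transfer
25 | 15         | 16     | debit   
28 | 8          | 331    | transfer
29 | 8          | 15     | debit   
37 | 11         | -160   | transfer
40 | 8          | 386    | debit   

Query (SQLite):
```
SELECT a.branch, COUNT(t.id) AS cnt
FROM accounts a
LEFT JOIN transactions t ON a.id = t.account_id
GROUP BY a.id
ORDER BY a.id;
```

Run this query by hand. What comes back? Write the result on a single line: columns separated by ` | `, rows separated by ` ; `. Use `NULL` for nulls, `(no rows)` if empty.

LEFT JOIN keeps every accounts row; unmatched ones get NULL for transactions columns.
Group by accounts.id and compute COUNT(t.id). COUNT(col) of an all-NULL group is 0.
  8: ids {9, 22, 28, 29, 40} → COUNT(t.id)=5
  10: ids {10, 20, 21} → COUNT(t.id)=3
  11: ids {5, 24, 37} → COUNT(t.id)=3
  12: ids {17} → COUNT(t.id)=1
  15: ids {25} → COUNT(t.id)=1

Porto | 5 ; Lima | 3 ; Hanoi | 3 ; Oslo | 1 ; Lima | 1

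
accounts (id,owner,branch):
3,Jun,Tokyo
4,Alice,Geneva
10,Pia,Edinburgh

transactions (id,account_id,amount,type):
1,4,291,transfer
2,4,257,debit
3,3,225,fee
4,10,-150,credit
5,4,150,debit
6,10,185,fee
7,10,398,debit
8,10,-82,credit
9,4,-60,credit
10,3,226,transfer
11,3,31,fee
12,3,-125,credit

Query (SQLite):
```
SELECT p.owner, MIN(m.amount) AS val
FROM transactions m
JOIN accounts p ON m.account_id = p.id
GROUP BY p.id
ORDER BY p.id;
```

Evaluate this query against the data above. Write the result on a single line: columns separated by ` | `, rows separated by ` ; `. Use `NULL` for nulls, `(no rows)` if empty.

Join each transactions row to its accounts via account_id.
Group joined rows by accounts.id; compute MIN(m.amount) per group.
  3: ids {3, 10, 11, 12} → MIN(m.amount)=-125
  4: ids {1, 2, 5, 9} → MIN(m.amount)=-60
  10: ids {4, 6, 7, 8} → MIN(m.amount)=-150

Jun | -125 ; Alice | -60 ; Pia | -150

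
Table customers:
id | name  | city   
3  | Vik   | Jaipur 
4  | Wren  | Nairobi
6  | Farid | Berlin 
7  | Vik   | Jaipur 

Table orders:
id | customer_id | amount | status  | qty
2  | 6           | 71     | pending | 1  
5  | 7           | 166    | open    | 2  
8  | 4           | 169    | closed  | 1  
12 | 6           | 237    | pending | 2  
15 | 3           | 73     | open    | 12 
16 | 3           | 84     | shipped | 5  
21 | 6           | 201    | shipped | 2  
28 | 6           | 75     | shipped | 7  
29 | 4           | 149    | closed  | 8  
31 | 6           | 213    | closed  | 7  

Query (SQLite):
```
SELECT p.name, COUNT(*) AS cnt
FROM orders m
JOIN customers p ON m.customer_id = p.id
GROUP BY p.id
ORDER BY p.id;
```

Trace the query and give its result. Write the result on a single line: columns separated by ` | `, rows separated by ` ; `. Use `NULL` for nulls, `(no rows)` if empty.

Join each orders row to its customers via customer_id.
Group joined rows by customers.id; compute COUNT(*) per group.
  3: ids {15, 16} → COUNT(*)=2
  4: ids {8, 29} → COUNT(*)=2
  6: ids {2, 12, 21, 28, 31} → COUNT(*)=5
  7: ids {5} → COUNT(*)=1

Vik | 2 ; Wren | 2 ; Farid | 5 ; Vik | 1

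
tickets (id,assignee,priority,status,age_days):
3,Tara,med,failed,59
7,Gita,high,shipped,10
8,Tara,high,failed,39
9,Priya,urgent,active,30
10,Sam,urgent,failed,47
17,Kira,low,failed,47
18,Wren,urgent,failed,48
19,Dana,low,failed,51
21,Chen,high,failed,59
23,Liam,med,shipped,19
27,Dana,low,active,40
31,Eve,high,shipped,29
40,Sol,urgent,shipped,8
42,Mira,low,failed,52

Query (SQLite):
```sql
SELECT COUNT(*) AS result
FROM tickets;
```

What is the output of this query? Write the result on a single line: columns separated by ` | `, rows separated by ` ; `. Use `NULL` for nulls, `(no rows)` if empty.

All age_days values: [59, 10, 39, 30, 47, 47, 48, 51, 59, 19, 40, 29, 8, 52].
COUNT(*) counts rows → 14.

14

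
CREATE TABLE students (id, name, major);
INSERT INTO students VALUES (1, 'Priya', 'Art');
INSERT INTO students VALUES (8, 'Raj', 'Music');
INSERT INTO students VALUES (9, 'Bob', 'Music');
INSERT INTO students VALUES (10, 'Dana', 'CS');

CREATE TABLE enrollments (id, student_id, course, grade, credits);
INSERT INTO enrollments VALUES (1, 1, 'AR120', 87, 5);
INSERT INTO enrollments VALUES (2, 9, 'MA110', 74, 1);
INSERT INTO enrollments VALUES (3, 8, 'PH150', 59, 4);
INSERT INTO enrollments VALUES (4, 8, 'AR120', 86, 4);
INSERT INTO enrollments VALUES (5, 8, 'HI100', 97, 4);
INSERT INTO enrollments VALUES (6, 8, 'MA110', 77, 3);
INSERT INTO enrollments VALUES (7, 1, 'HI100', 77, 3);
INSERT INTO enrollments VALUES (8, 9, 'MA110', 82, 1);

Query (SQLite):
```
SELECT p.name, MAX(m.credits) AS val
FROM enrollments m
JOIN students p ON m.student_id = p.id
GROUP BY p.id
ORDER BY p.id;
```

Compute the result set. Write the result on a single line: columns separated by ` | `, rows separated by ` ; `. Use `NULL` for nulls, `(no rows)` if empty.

Join each enrollments row to its students via student_id.
Group joined rows by students.id; compute MAX(m.credits) per group.
  1: ids {1, 7} → MAX(m.credits)=5
  8: ids {3, 4, 5, 6} → MAX(m.credits)=4
  9: ids {2, 8} → MAX(m.credits)=1

Priya | 5 ; Raj | 4 ; Bob | 1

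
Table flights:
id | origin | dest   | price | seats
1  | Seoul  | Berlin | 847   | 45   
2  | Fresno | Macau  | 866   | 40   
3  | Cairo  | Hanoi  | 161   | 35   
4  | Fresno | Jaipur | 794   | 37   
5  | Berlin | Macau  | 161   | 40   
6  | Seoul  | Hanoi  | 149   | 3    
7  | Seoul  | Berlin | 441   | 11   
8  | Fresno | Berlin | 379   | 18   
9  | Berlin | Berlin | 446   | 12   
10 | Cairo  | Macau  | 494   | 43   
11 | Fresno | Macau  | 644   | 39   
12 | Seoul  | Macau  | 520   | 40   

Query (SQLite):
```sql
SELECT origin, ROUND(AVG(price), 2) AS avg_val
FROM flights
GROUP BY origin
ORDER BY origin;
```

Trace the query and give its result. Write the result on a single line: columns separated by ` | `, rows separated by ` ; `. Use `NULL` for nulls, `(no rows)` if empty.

Partition flights by origin; compute ROUND(AVG(price), 2) within each group.
  Berlin: ids {5, 9} → ROUND(AVG(price), 2)=303.5
  Cairo: ids {3, 10} → ROUND(AVG(price), 2)=327.5
  Fresno: ids {2, 4, 8, 11} → ROUND(AVG(price), 2)=670.75
  Seoul: ids {1, 6, 7, 12} → ROUND(AVG(price), 2)=489.25

Berlin | 303.5 ; Cairo | 327.5 ; Fresno | 670.75 ; Seoul | 489.25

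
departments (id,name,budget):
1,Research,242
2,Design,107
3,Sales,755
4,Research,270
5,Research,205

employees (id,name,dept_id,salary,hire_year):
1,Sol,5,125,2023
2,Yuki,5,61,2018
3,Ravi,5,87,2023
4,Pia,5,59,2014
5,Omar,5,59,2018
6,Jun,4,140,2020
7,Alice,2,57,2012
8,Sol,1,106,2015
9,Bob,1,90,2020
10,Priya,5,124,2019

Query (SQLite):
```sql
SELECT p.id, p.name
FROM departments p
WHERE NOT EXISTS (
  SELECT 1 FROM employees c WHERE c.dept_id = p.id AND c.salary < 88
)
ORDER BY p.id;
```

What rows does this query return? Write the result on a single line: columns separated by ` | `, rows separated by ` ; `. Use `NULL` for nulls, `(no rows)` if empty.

1 | Research ; 3 | Sales ; 4 | Research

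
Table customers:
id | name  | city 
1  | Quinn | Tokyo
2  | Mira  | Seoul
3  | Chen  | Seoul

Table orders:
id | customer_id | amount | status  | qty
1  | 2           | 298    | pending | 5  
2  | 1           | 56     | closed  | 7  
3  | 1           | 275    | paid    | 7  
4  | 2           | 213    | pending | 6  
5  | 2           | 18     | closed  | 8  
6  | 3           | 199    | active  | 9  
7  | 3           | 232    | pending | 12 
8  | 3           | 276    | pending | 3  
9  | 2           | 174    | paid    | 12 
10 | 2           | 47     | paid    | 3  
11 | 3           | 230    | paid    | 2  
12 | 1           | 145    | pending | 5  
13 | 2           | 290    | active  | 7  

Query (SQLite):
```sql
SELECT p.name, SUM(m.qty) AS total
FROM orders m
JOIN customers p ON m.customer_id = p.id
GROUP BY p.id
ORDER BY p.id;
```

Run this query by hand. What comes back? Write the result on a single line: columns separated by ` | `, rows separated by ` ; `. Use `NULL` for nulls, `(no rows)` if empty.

Join each orders row to its customers via customer_id.
Group joined rows by customers.id; compute SUM(m.qty) per group.
  1: ids {2, 3, 12} → SUM(m.qty)=19
  2: ids {1, 4, 5, 9, 10, 13} → SUM(m.qty)=41
  3: ids {6, 7, 8, 11} → SUM(m.qty)=26

Quinn | 19 ; Mira | 41 ; Chen | 26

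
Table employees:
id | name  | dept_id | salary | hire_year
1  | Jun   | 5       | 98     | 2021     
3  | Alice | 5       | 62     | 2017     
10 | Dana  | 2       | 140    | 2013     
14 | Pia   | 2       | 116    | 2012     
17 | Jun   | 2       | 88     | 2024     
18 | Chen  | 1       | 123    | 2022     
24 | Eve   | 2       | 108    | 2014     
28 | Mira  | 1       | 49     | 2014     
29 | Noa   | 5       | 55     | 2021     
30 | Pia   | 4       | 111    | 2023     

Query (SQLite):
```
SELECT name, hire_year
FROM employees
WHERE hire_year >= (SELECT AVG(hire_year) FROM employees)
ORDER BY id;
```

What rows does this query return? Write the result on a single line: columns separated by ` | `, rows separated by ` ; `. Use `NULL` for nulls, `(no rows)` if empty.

Jun | 2021 ; Jun | 2024 ; Chen | 2022 ; Noa | 2021 ; Pia | 2023

Scalar subquery: AVG(hire_year) over all employees rows = 2018.1.
Keep rows where hire_year >= that value.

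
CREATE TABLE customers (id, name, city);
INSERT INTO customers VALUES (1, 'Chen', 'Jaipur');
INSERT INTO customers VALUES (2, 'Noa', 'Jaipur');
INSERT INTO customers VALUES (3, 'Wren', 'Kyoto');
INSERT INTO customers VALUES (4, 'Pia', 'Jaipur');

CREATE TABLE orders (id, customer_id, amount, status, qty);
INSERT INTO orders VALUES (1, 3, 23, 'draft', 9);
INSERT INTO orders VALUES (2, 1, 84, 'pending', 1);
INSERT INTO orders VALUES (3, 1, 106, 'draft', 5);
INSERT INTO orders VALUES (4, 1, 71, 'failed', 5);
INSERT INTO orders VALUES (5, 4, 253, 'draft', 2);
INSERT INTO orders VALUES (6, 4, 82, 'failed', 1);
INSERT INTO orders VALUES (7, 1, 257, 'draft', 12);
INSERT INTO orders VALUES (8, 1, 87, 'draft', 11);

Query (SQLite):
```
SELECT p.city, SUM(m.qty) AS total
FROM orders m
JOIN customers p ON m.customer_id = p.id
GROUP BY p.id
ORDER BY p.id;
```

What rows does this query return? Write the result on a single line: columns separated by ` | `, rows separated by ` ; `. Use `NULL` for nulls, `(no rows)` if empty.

Jaipur | 34 ; Kyoto | 9 ; Jaipur | 3

Join each orders row to its customers via customer_id.
Group joined rows by customers.id; compute SUM(m.qty) per group.
  1: ids {2, 3, 4, 7, 8} → SUM(m.qty)=34
  3: ids {1} → SUM(m.qty)=9
  4: ids {5, 6} → SUM(m.qty)=3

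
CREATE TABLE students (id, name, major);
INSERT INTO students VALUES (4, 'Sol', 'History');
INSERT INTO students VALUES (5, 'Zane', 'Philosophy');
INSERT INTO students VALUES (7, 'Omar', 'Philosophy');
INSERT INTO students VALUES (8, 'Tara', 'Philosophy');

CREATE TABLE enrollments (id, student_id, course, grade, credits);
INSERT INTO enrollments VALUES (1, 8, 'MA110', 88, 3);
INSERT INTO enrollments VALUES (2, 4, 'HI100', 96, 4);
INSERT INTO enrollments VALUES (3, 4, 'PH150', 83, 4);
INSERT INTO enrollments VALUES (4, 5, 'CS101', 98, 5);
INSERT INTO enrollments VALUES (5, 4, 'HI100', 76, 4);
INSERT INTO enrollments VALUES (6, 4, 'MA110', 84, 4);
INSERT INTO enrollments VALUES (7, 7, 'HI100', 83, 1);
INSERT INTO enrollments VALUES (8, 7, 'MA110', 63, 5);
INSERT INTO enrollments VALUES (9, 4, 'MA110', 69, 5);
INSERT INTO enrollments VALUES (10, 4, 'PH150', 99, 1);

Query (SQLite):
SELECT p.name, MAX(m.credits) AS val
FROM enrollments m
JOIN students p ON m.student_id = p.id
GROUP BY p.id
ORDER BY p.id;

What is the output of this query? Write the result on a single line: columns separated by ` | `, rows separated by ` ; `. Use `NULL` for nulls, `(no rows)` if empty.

Join each enrollments row to its students via student_id.
Group joined rows by students.id; compute MAX(m.credits) per group.
  4: ids {2, 3, 5, 6, 9, 10} → MAX(m.credits)=5
  5: ids {4} → MAX(m.credits)=5
  7: ids {7, 8} → MAX(m.credits)=5
  8: ids {1} → MAX(m.credits)=3

Sol | 5 ; Zane | 5 ; Omar | 5 ; Tara | 3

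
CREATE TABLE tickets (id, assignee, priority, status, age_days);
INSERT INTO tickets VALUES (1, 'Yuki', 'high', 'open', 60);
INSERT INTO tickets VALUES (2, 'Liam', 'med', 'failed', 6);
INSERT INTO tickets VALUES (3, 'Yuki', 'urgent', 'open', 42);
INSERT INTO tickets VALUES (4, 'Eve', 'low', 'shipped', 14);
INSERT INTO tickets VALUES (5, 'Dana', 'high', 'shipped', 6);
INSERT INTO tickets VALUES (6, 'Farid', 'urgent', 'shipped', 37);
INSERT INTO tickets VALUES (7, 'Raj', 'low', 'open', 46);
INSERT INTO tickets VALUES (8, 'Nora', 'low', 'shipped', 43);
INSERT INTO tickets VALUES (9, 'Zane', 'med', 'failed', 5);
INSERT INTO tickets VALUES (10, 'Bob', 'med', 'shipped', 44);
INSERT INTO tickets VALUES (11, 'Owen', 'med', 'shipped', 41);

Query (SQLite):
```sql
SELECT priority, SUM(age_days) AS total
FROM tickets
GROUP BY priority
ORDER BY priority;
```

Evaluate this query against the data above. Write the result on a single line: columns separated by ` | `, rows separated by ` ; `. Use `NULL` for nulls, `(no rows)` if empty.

high | 66 ; low | 103 ; med | 96 ; urgent | 79

Partition tickets by priority; compute SUM(age_days) within each group.
  high: ids {1, 5} → SUM(age_days)=66
  low: ids {4, 7, 8} → SUM(age_days)=103
  med: ids {2, 9, 10, 11} → SUM(age_days)=96
  urgent: ids {3, 6} → SUM(age_days)=79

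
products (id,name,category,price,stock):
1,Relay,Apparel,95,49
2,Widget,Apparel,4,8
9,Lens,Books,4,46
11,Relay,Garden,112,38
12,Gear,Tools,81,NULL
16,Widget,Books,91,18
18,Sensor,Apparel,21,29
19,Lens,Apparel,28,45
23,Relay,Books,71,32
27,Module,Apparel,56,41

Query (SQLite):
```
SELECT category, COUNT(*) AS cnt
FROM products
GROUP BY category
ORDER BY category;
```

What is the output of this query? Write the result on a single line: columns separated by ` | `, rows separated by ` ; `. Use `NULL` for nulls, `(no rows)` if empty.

Apparel | 5 ; Books | 3 ; Garden | 1 ; Tools | 1

Partition products by category; compute COUNT(*) within each group.
  Apparel: ids {1, 2, 18, 19, 27} → COUNT(*)=5
  Books: ids {9, 16, 23} → COUNT(*)=3
  Garden: ids {11} → COUNT(*)=1
  Tools: ids {12} → COUNT(*)=1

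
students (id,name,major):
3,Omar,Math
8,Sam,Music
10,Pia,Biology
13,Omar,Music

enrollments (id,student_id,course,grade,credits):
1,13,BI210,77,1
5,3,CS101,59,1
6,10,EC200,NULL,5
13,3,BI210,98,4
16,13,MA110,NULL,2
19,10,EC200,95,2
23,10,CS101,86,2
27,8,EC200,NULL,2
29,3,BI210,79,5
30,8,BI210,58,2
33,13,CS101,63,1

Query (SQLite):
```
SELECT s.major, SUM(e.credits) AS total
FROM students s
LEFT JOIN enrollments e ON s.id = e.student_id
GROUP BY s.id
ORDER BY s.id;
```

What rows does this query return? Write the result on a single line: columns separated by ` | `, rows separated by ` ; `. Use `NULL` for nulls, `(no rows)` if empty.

LEFT JOIN keeps every students row; unmatched ones get NULL for enrollments columns.
Group by students.id and compute SUM(e.credits). SUM over an all-NULL group is NULL.
  3: ids {5, 13, 29} → SUM(e.credits)=10
  8: ids {27, 30} → SUM(e.credits)=4
  10: ids {6, 19, 23} → SUM(e.credits)=9
  13: ids {1, 16, 33} → SUM(e.credits)=4

Math | 10 ; Music | 4 ; Biology | 9 ; Music | 4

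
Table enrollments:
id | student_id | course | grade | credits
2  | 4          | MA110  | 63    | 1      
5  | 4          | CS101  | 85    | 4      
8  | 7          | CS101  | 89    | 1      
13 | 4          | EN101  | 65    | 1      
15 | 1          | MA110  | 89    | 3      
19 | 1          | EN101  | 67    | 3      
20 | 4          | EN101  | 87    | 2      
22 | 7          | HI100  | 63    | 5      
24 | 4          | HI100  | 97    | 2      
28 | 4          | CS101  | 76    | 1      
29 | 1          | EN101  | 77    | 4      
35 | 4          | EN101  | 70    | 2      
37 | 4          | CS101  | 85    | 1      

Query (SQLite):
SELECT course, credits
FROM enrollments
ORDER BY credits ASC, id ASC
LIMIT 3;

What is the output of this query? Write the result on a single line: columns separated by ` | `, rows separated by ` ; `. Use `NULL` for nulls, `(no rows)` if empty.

MA110 | 1 ; CS101 | 1 ; EN101 | 1

Sort by credits asc, tiebreak id asc: (1, id=2), (1, id=8), (1, id=13), (1, id=28), (1, id=37), (2, id=20) …. Take first 3.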